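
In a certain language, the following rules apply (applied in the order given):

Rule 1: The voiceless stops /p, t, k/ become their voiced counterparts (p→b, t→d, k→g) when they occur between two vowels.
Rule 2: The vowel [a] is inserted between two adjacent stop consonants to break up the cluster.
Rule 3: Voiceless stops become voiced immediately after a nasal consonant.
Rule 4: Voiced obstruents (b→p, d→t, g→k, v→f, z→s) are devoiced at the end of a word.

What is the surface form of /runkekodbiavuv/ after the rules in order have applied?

Rule 1 (intervocalic voicing): /k/ is a voiceless stop between vowels /e/ and /o/, so it voices to [g]. /runkekodbiavuv/ → runkegodbiavuv.
Rule 2 (stop-cluster a-epenthesis): /d/ and /b/ form a stop–stop cluster, so [a] is inserted between them. /runkegodbiavuv/ → runkegodabiavuv.
Rule 3 (post-nasal voicing): /k/ is a voiceless stop immediately after the nasal /n/, so it voices to [g]. /runkegodabiavuv/ → rungegodabiavuv.
Rule 4 (final devoicing): /v/ is a voiced obstruent in word-final position, so it devoices to [f]. /rungegodabiavuv/ → rungegodabiavuf.

rungegodabiavuf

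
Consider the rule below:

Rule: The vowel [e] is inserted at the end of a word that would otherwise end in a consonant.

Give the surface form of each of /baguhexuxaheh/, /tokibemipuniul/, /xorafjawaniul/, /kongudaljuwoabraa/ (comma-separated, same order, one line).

baguhexuxahehe, tokibemipuniule, xorafjawaniule, kongudaljuwoabraa

/baguhexuxaheh/: the form ends in the consonant /h/, so [e] is inserted word-finally. → [baguhexuxahehe].
/tokibemipuniul/: the form ends in the consonant /l/, so [e] is inserted word-finally. → [tokibemipuniule].
/xorafjawaniul/: the form ends in the consonant /l/, so [e] is inserted word-finally. → [xorafjawaniule].
/kongudaljuwoabraa/: the rule's environment is not met; surfaces unchanged as [kongudaljuwoabraa].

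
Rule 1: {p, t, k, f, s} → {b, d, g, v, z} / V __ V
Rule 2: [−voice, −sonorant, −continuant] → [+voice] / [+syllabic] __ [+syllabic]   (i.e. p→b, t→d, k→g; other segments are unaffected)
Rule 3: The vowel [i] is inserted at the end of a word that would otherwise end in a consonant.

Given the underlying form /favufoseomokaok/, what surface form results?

favuvozeomogaoki

Rule 1 (intervocalic voicing): /f/ is a voiceless obstruent between vowels /u/ and /o/, so it voices to [v]. /s/ is a voiceless obstruent between vowels /o/ and /e/, so it voices to [z]. /k/ is a voiceless obstruent between vowels /o/ and /a/, so it voices to [g]. /favufoseomokaok/ → favuvozeomogaok.
Rule 2 (intervocalic voicing): no segment meets the environment; /favuvozeomogaok/ is unchanged.
Rule 3 (final i-epenthesis): the form ends in the consonant /k/, so [i] is inserted word-finally. /favuvozeomogaok/ → favuvozeomogaoki.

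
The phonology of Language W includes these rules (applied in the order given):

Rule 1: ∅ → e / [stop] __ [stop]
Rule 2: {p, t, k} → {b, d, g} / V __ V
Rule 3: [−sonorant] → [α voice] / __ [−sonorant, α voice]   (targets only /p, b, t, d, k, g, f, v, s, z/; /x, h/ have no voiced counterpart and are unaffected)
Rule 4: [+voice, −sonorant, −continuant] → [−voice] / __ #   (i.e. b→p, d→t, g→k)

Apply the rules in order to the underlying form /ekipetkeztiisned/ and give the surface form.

egibedegestiisnet

Rule 1 (stop-cluster e-epenthesis): /t/ and /k/ form a stop–stop cluster, so [e] is inserted between them. /ekipetkeztiisned/ → ekipetekeztiisned.
Rule 2 (intervocalic voicing): /k/ is a voiceless stop between vowels /e/ and /i/, so it voices to [g]. /p/ is a voiceless stop between vowels /i/ and /e/, so it voices to [b]. /t/ is a voiceless stop between vowels /e/ and /e/, so it voices to [d]. /k/ is a voiceless stop between vowels /e/ and /e/, so it voices to [g]. /ekipetekeztiisned/ → egibedegeztiisned.
Rule 3 (regressive voicing assimilation): /z/ precedes the voiceless obstruent /t/, so it devoices to [s] by assimilation. /egibedegeztiisned/ → egibedegestiisned.
Rule 4 (final devoicing): /d/ is a voiced stop in word-final position, so it devoices to [t]. /egibedegestiisned/ → egibedegestiisnet.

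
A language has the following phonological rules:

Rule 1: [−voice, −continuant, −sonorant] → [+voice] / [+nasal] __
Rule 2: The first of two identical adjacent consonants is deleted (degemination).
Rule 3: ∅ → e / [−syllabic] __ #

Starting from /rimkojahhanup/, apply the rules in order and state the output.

rimgojahanupe

Rule 1 (post-nasal voicing): /k/ is a voiceless stop immediately after the nasal /m/, so it voices to [g]. /rimkojahhanup/ → rimgojahhanup.
Rule 2 (degemination): /hh/ is a geminate; the first /h/ deletes. /rimgojahhanup/ → rimgojahanup.
Rule 3 (final e-epenthesis): the form ends in the consonant /p/, so [e] is inserted word-finally. /rimgojahanup/ → rimgojahanupe.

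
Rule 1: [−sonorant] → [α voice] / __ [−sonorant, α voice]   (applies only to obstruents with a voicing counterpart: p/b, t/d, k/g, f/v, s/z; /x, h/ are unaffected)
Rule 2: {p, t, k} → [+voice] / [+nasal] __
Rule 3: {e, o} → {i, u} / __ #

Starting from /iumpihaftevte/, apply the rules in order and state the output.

Rule 1 (regressive voicing assimilation): /v/ precedes the voiceless obstruent /t/, so it devoices to [f] by assimilation. /iumpihaftevte/ → iumpihaftefte.
Rule 2 (post-nasal voicing): /p/ is a voiceless stop immediately after the nasal /m/, so it voices to [b]. /iumpihaftefte/ → iumbihaftefte.
Rule 3 (final vowel raising): /e/ is a mid vowel in word-final position, so it raises to [i]. /iumbihaftefte/ → iumbihaftefti.

iumbihaftefti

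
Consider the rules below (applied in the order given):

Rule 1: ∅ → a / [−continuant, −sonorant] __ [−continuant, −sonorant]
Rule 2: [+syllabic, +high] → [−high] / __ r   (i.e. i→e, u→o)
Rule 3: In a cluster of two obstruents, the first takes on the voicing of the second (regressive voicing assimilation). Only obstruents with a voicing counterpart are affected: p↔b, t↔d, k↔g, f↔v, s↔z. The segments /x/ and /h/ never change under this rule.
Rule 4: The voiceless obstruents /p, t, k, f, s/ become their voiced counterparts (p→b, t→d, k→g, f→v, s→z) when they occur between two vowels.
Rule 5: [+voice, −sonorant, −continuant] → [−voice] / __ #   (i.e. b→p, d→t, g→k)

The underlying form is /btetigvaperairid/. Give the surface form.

Rule 1 (stop-cluster a-epenthesis): /b/ and /t/ form a stop–stop cluster, so [a] is inserted between them. /btetigvaperairid/ → batetigvaperairid.
Rule 2 (pre-rhotic lowering): /i/ is a high vowel immediately before /r/, so it lowers to [e]. /batetigvaperairid/ → batetigvaperaerid.
Rule 3 (regressive voicing assimilation): no segment meets the environment; /batetigvaperaerid/ is unchanged.
Rule 4 (intervocalic voicing): /t/ is a voiceless obstruent between vowels /a/ and /e/, so it voices to [d]. /t/ is a voiceless obstruent between vowels /e/ and /i/, so it voices to [d]. /p/ is a voiceless obstruent between vowels /a/ and /e/, so it voices to [b]. /batetigvaperaerid/ → badedigvaberaerid.
Rule 5 (final devoicing): /d/ is a voiced stop in word-final position, so it devoices to [t]. /badedigvaberaerid/ → badedigvaberaerit.

badedigvaberaerit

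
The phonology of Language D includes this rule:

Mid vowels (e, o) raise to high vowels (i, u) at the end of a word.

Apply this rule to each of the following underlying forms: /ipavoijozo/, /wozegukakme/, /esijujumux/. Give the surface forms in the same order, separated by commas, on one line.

/ipavoijozo/: /o/ is a mid vowel in word-final position, so it raises to [u]. → [ipavoijozu].
/wozegukakme/: /e/ is a mid vowel in word-final position, so it raises to [i]. → [wozegukakmi].
/esijujumux/: the rule's environment is not met; surfaces unchanged as [esijujumux].

ipavoijozu, wozegukakmi, esijujumux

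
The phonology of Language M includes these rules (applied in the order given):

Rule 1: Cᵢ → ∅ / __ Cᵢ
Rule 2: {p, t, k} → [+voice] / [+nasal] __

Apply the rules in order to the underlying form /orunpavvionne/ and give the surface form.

Rule 1 (degemination): /vv/ is a geminate; the first /v/ deletes. /nn/ is a geminate; the first /n/ deletes. /orunpavvionne/ → orunpavione.
Rule 2 (post-nasal voicing): /p/ is a voiceless stop immediately after the nasal /n/, so it voices to [b]. /orunpavione/ → orunbavione.

orunbavione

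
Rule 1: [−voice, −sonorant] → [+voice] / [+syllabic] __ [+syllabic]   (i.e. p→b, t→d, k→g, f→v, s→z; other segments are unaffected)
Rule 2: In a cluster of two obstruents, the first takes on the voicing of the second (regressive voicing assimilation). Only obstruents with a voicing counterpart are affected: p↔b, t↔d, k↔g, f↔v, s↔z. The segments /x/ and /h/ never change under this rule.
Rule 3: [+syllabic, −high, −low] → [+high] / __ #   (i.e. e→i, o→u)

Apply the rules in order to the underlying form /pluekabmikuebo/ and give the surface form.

Rule 1 (intervocalic voicing): /k/ is a voiceless obstruent between vowels /e/ and /a/, so it voices to [g]. /k/ is a voiceless obstruent between vowels /i/ and /u/, so it voices to [g]. /pluekabmikuebo/ → pluegabmiguebo.
Rule 2 (regressive voicing assimilation): no segment meets the environment; /pluegabmiguebo/ is unchanged.
Rule 3 (final vowel raising): /o/ is a mid vowel in word-final position, so it raises to [u]. /pluegabmiguebo/ → pluegabmiguebu.

pluegabmiguebu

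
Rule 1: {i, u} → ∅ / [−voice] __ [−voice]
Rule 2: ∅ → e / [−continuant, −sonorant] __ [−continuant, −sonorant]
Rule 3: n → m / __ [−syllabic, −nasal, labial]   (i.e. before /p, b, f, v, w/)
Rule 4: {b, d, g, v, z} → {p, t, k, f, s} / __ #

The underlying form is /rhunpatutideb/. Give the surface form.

rhumpatetidep

Rule 1 (high vowel syncope): /u/ is a high vowel flanked by voiceless consonants /t/ and /t/, so it deletes. /rhunpatutideb/ → rhunpattideb.
Rule 2 (stop-cluster e-epenthesis): /t/ and /t/ form a stop–stop cluster, so [e] is inserted between them. /rhunpattideb/ → rhunpatetideb.
Rule 3 (nasal place assimilation): /n/ precedes the labial consonant /p/, so it assimilates in place to [m]. /rhunpatetideb/ → rhumpatetideb.
Rule 4 (final devoicing): /b/ is a voiced obstruent in word-final position, so it devoices to [p]. /rhumpatetideb/ → rhumpatetidep.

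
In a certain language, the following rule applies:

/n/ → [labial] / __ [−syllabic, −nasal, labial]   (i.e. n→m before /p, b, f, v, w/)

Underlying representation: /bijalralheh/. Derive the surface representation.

bijalralheh

No segment of /bijalralheh/ meets the structural description of the rule, so the form surfaces unchanged.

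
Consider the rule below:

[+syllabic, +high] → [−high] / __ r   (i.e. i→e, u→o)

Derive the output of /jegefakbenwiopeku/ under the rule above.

jegefakbenwiopeku

No segment of /jegefakbenwiopeku/ meets the structural description of the rule, so the form surfaces unchanged.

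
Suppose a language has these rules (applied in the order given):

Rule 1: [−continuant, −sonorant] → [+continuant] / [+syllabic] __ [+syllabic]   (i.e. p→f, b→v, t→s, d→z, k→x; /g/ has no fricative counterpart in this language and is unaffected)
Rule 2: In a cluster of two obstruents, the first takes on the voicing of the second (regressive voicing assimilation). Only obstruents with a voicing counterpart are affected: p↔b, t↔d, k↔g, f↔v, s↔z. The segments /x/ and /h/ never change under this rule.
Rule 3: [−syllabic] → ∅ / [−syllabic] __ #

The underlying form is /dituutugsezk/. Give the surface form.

disuusukses

Rule 1 (intervocalic spirantization): /t/ is a stop between vowels /i/ and /u/, so it spirantizes to the fricative [s]. /t/ is a stop between vowels /u/ and /u/, so it spirantizes to the fricative [s]. /dituutugsezk/ → disuusugsezk.
Rule 2 (regressive voicing assimilation): /g/ precedes the voiceless obstruent /s/, so it devoices to [k] by assimilation. /z/ precedes the voiceless obstruent /k/, so it devoices to [s] by assimilation. /disuusugsezk/ → disuusuksesk.
Rule 3 (final cluster simplification): /k/ is the second consonant of a word-final cluster /sk/, so it deletes. /disuusuksesk/ → disuusukses.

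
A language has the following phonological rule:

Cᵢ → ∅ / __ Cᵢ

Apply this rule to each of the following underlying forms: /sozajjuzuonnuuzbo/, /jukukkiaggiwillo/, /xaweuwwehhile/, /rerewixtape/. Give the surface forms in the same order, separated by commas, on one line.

/sozajjuzuonnuuzbo/: /jj/ is a geminate; the first /j/ deletes. /nn/ is a geminate; the first /n/ deletes. → [sozajuzuonuuzbo].
/jukukkiaggiwillo/: /kk/ is a geminate; the first /k/ deletes. /gg/ is a geminate; the first /g/ deletes. /ll/ is a geminate; the first /l/ deletes. → [jukukiagiwilo].
/xaweuwwehhile/: /ww/ is a geminate; the first /w/ deletes. /hh/ is a geminate; the first /h/ deletes. → [xaweuwehile].
/rerewixtape/: the rule's environment is not met; surfaces unchanged as [rerewixtape].

sozajuzuonuuzbo, jukukiagiwilo, xaweuwehile, rerewixtape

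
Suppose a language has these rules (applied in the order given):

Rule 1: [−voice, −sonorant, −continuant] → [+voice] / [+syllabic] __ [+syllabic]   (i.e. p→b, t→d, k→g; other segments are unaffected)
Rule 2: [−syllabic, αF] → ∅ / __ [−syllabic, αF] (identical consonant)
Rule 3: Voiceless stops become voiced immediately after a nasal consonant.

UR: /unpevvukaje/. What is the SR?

unbevugaje

Rule 1 (intervocalic voicing): /k/ is a voiceless stop between vowels /u/ and /a/, so it voices to [g]. /unpevvukaje/ → unpevvugaje.
Rule 2 (degemination): /vv/ is a geminate; the first /v/ deletes. /unpevvugaje/ → unpevugaje.
Rule 3 (post-nasal voicing): /p/ is a voiceless stop immediately after the nasal /n/, so it voices to [b]. /unpevugaje/ → unbevugaje.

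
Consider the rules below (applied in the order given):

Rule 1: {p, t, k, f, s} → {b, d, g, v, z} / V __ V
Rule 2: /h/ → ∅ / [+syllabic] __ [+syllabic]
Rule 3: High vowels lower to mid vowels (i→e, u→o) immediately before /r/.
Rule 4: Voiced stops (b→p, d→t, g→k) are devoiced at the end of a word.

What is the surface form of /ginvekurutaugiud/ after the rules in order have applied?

Rule 1 (intervocalic voicing): /k/ is a voiceless obstruent between vowels /e/ and /u/, so it voices to [g]. /t/ is a voiceless obstruent between vowels /u/ and /a/, so it voices to [d]. /ginvekurutaugiud/ → ginvegurudaugiud.
Rule 2 (intervocalic h-deletion): no segment meets the environment; /ginvegurudaugiud/ is unchanged.
Rule 3 (pre-rhotic lowering): /u/ is a high vowel immediately before /r/, so it lowers to [o]. /ginvegurudaugiud/ → ginvegorudaugiud.
Rule 4 (final devoicing): /d/ is a voiced stop in word-final position, so it devoices to [t]. /ginvegorudaugiud/ → ginvegorudaugiut.

ginvegorudaugiut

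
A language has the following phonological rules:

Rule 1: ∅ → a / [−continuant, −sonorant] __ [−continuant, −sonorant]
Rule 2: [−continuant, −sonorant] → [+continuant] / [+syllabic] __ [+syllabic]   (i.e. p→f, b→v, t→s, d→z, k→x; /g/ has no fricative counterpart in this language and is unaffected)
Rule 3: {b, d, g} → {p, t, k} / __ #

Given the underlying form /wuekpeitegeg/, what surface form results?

wuexafeisegek

Rule 1 (stop-cluster a-epenthesis): /k/ and /p/ form a stop–stop cluster, so [a] is inserted between them. /wuekpeitegeg/ → wuekapeitegeg.
Rule 2 (intervocalic spirantization): /k/ is a stop between vowels /e/ and /a/, so it spirantizes to the fricative [x]. /p/ is a stop between vowels /a/ and /e/, so it spirantizes to the fricative [f]. /t/ is a stop between vowels /i/ and /e/, so it spirantizes to the fricative [s]. /wuekapeitegeg/ → wuexafeisegeg.
Rule 3 (final devoicing): /g/ is a voiced stop in word-final position, so it devoices to [k]. /wuexafeisegeg/ → wuexafeisegek.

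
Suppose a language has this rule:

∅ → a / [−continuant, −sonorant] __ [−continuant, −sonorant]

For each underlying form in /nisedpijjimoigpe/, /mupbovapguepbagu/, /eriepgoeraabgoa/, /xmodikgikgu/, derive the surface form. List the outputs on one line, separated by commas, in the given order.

/nisedpijjimoigpe/: /d/ and /p/ form a stop–stop cluster, so [a] is inserted between them. /g/ and /p/ form a stop–stop cluster, so [a] is inserted between them. → [nisedapijjimoigape].
/mupbovapguepbagu/: /p/ and /b/ form a stop–stop cluster, so [a] is inserted between them. /p/ and /g/ form a stop–stop cluster, so [a] is inserted between them. /p/ and /b/ form a stop–stop cluster, so [a] is inserted between them. → [mupabovapaguepabagu].
/eriepgoeraabgoa/: /p/ and /g/ form a stop–stop cluster, so [a] is inserted between them. /b/ and /g/ form a stop–stop cluster, so [a] is inserted between them. → [eriepagoeraabagoa].
/xmodikgikgu/: /k/ and /g/ form a stop–stop cluster, so [a] is inserted between them. /k/ and /g/ form a stop–stop cluster, so [a] is inserted between them. → [xmodikagikagu].

nisedapijjimoigape, mupabovapaguepabagu, eriepagoeraabagoa, xmodikagikagu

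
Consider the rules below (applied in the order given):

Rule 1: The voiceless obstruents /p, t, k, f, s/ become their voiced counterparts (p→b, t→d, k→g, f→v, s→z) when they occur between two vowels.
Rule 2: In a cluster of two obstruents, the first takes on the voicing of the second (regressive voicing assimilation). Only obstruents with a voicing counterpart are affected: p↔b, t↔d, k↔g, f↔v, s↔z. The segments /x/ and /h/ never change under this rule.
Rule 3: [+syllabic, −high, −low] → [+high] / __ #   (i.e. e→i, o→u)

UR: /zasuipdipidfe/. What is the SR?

Rule 1 (intervocalic voicing): /s/ is a voiceless obstruent between vowels /a/ and /u/, so it voices to [z]. /p/ is a voiceless obstruent between vowels /i/ and /i/, so it voices to [b]. /zasuipdipidfe/ → zazuipdibidfe.
Rule 2 (regressive voicing assimilation): /p/ precedes the voiced obstruent /d/, so it voices to [b] by assimilation. /d/ precedes the voiceless obstruent /f/, so it devoices to [t] by assimilation. /zazuipdibidfe/ → zazuibdibitfe.
Rule 3 (final vowel raising): /e/ is a mid vowel in word-final position, so it raises to [i]. /zazuibdibitfe/ → zazuibdibitfi.

zazuibdibitfi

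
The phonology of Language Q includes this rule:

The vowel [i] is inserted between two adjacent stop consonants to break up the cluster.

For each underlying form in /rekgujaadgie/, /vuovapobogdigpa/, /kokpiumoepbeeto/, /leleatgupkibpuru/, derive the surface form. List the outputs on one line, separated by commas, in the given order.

/rekgujaadgie/: /k/ and /g/ form a stop–stop cluster, so [i] is inserted between them. /d/ and /g/ form a stop–stop cluster, so [i] is inserted between them. → [rekigujaadigie].
/vuovapobogdigpa/: /g/ and /d/ form a stop–stop cluster, so [i] is inserted between them. /g/ and /p/ form a stop–stop cluster, so [i] is inserted between them. → [vuovapobogidigipa].
/kokpiumoepbeeto/: /k/ and /p/ form a stop–stop cluster, so [i] is inserted between them. /p/ and /b/ form a stop–stop cluster, so [i] is inserted between them. → [kokipiumoepibeeto].
/leleatgupkibpuru/: /t/ and /g/ form a stop–stop cluster, so [i] is inserted between them. /p/ and /k/ form a stop–stop cluster, so [i] is inserted between them. /b/ and /p/ form a stop–stop cluster, so [i] is inserted between them. → [leleatigupikibipuru].

rekigujaadigie, vuovapobogidigipa, kokipiumoepibeeto, leleatigupikibipuru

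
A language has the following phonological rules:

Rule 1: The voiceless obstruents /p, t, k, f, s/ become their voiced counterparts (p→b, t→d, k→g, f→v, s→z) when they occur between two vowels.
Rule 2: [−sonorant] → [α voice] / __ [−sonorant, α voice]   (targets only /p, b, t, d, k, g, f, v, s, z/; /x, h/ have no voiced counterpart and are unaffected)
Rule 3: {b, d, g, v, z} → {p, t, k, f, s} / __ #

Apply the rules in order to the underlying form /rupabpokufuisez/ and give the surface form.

Rule 1 (intervocalic voicing): /p/ is a voiceless obstruent between vowels /u/ and /a/, so it voices to [b]. /k/ is a voiceless obstruent between vowels /o/ and /u/, so it voices to [g]. /f/ is a voiceless obstruent between vowels /u/ and /u/, so it voices to [v]. /s/ is a voiceless obstruent between vowels /i/ and /e/, so it voices to [z]. /rupabpokufuisez/ → rubabpoguvuizez.
Rule 2 (regressive voicing assimilation): /b/ precedes the voiceless obstruent /p/, so it devoices to [p] by assimilation. /rubabpoguvuizez/ → rubappoguvuizez.
Rule 3 (final devoicing): /z/ is a voiced obstruent in word-final position, so it devoices to [s]. /rubappoguvuizez/ → rubappoguvuizes.

rubappoguvuizes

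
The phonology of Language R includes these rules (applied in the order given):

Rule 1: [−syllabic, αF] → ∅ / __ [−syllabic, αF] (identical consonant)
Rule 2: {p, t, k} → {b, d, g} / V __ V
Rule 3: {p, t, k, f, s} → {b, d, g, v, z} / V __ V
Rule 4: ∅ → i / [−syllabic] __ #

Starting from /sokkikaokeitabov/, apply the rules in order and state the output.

Rule 1 (degemination): /kk/ is a geminate; the first /k/ deletes. /sokkikaokeitabov/ → sokikaokeitabov.
Rule 2 (intervocalic voicing): /k/ is a voiceless stop between vowels /o/ and /i/, so it voices to [g]. /k/ is a voiceless stop between vowels /i/ and /a/, so it voices to [g]. /k/ is a voiceless stop between vowels /o/ and /e/, so it voices to [g]. /t/ is a voiceless stop between vowels /i/ and /a/, so it voices to [d]. /sokikaokeitabov/ → sogigaogeidabov.
Rule 3 (intervocalic voicing): no segment meets the environment; /sogigaogeidabov/ is unchanged.
Rule 4 (final i-epenthesis): the form ends in the consonant /v/, so [i] is inserted word-finally. /sogigaogeidabov/ → sogigaogeidabovi.

sogigaogeidabovi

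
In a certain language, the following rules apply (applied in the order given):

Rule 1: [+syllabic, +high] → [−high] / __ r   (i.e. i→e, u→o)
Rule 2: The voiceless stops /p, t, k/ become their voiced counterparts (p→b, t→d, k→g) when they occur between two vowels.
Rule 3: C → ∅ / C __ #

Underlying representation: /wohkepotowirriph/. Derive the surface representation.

Rule 1 (pre-rhotic lowering): /i/ is a high vowel immediately before /r/, so it lowers to [e]. /wohkepotowirriph/ → wohkepotowerriph.
Rule 2 (intervocalic voicing): /p/ is a voiceless stop between vowels /e/ and /o/, so it voices to [b]. /t/ is a voiceless stop between vowels /o/ and /o/, so it voices to [d]. /wohkepotowerriph/ → wohkebodowerriph.
Rule 3 (final cluster simplification): /h/ is the second consonant of a word-final cluster /ph/, so it deletes. /wohkebodowerriph/ → wohkebodowerrip.

wohkebodowerrip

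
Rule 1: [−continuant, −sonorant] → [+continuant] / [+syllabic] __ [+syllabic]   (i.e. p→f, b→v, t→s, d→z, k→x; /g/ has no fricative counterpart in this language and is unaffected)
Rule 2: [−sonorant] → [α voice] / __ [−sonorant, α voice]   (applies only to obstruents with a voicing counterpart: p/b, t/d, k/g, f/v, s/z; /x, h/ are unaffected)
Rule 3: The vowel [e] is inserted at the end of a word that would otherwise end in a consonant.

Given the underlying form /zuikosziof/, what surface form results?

zuixozziofe

Rule 1 (intervocalic spirantization): /k/ is a stop between vowels /i/ and /o/, so it spirantizes to the fricative [x]. /zuikosziof/ → zuixosziof.
Rule 2 (regressive voicing assimilation): /s/ precedes the voiced obstruent /z/, so it voices to [z] by assimilation. /zuixosziof/ → zuixozziof.
Rule 3 (final e-epenthesis): the form ends in the consonant /f/, so [e] is inserted word-finally. /zuixozziof/ → zuixozziofe.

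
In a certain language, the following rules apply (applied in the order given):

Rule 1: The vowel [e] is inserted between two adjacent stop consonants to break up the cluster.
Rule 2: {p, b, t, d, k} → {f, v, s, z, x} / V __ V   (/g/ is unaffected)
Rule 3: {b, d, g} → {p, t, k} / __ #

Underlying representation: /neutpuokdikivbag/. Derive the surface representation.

neusefuoxezixivbak

Rule 1 (stop-cluster e-epenthesis): /t/ and /p/ form a stop–stop cluster, so [e] is inserted between them. /k/ and /d/ form a stop–stop cluster, so [e] is inserted between them. /neutpuokdikivbag/ → neutepuokedikivbag.
Rule 2 (intervocalic spirantization): /t/ is a stop between vowels /u/ and /e/, so it spirantizes to the fricative [s]. /p/ is a stop between vowels /e/ and /u/, so it spirantizes to the fricative [f]. /k/ is a stop between vowels /o/ and /e/, so it spirantizes to the fricative [x]. /d/ is a stop between vowels /e/ and /i/, so it spirantizes to the fricative [z]. /k/ is a stop between vowels /i/ and /i/, so it spirantizes to the fricative [x]. /neutepuokedikivbag/ → neusefuoxezixivbag.
Rule 3 (final devoicing): /g/ is a voiced stop in word-final position, so it devoices to [k]. /neusefuoxezixivbag/ → neusefuoxezixivbak.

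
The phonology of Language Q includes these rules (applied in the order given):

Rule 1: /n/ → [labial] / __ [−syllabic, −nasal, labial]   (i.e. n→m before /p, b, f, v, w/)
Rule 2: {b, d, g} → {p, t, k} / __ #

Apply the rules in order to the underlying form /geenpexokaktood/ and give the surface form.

geempexokaktoot

Rule 1 (nasal place assimilation): /n/ precedes the labial consonant /p/, so it assimilates in place to [m]. /geenpexokaktood/ → geempexokaktood.
Rule 2 (final devoicing): /d/ is a voiced stop in word-final position, so it devoices to [t]. /geempexokaktood/ → geempexokaktoot.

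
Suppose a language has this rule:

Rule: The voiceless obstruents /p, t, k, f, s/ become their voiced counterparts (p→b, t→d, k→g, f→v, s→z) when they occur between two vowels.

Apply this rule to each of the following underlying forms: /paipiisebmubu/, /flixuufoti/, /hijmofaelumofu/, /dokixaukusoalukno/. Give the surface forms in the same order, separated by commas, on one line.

paibiizebmubu, flixuuvodi, hijmovaelumovu, dogixauguzoalukno

/paipiisebmubu/: /p/ is a voiceless obstruent between vowels /i/ and /i/, so it voices to [b]. /s/ is a voiceless obstruent between vowels /i/ and /e/, so it voices to [z]. → [paibiizebmubu].
/flixuufoti/: /f/ is a voiceless obstruent between vowels /u/ and /o/, so it voices to [v]. /t/ is a voiceless obstruent between vowels /o/ and /i/, so it voices to [d]. → [flixuuvodi].
/hijmofaelumofu/: /f/ is a voiceless obstruent between vowels /o/ and /a/, so it voices to [v]. /f/ is a voiceless obstruent between vowels /o/ and /u/, so it voices to [v]. → [hijmovaelumovu].
/dokixaukusoalukno/: /k/ is a voiceless obstruent between vowels /o/ and /i/, so it voices to [g]. /k/ is a voiceless obstruent between vowels /u/ and /u/, so it voices to [g]. /s/ is a voiceless obstruent between vowels /u/ and /o/, so it voices to [z]. → [dogixauguzoalukno].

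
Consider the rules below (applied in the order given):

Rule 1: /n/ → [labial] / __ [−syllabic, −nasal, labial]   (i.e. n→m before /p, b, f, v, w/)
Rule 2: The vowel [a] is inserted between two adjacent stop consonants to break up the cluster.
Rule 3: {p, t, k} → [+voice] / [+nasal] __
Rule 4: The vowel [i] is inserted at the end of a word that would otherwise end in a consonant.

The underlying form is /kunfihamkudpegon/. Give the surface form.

Rule 1 (nasal place assimilation): /n/ precedes the labial consonant /f/, so it assimilates in place to [m]. /kunfihamkudpegon/ → kumfihamkudpegon.
Rule 2 (stop-cluster a-epenthesis): /d/ and /p/ form a stop–stop cluster, so [a] is inserted between them. /kumfihamkudpegon/ → kumfihamkudapegon.
Rule 3 (post-nasal voicing): /k/ is a voiceless stop immediately after the nasal /m/, so it voices to [g]. /kumfihamkudapegon/ → kumfihamgudapegon.
Rule 4 (final i-epenthesis): the form ends in the consonant /n/, so [i] is inserted word-finally. /kumfihamgudapegon/ → kumfihamgudapegoni.

kumfihamgudapegoni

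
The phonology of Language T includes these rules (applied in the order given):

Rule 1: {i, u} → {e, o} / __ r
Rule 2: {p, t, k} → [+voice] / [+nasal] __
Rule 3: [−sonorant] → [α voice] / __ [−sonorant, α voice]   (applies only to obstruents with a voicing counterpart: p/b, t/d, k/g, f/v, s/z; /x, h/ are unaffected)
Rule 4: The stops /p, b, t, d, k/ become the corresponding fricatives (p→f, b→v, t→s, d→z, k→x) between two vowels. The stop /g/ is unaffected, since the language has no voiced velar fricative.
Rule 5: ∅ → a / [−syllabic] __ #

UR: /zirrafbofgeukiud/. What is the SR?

zerravbovgeuxiuda

Rule 1 (pre-rhotic lowering): /i/ is a high vowel immediately before /r/, so it lowers to [e]. /zirrafbofgeukiud/ → zerrafbofgeukiud.
Rule 2 (post-nasal voicing): no segment meets the environment; /zerrafbofgeukiud/ is unchanged.
Rule 3 (regressive voicing assimilation): /f/ precedes the voiced obstruent /b/, so it voices to [v] by assimilation. /f/ precedes the voiced obstruent /g/, so it voices to [v] by assimilation. /zerrafbofgeukiud/ → zerravbovgeukiud.
Rule 4 (intervocalic spirantization): /k/ is a stop between vowels /u/ and /i/, so it spirantizes to the fricative [x]. /zerravbovgeukiud/ → zerravbovgeuxiud.
Rule 5 (final a-epenthesis): the form ends in the consonant /d/, so [a] is inserted word-finally. /zerravbovgeuxiud/ → zerravbovgeuxiuda.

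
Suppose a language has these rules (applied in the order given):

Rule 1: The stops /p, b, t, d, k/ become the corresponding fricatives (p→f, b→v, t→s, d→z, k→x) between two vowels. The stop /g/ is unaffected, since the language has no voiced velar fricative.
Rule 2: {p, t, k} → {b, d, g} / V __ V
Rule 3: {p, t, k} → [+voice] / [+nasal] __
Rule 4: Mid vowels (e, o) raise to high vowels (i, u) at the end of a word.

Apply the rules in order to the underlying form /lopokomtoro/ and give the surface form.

lofoxomdoru

Rule 1 (intervocalic spirantization): /p/ is a stop between vowels /o/ and /o/, so it spirantizes to the fricative [f]. /k/ is a stop between vowels /o/ and /o/, so it spirantizes to the fricative [x]. /lopokomtoro/ → lofoxomtoro.
Rule 2 (intervocalic voicing): no segment meets the environment; /lofoxomtoro/ is unchanged.
Rule 3 (post-nasal voicing): /t/ is a voiceless stop immediately after the nasal /m/, so it voices to [d]. /lofoxomtoro/ → lofoxomdoro.
Rule 4 (final vowel raising): /o/ is a mid vowel in word-final position, so it raises to [u]. /lofoxomdoro/ → lofoxomdoru.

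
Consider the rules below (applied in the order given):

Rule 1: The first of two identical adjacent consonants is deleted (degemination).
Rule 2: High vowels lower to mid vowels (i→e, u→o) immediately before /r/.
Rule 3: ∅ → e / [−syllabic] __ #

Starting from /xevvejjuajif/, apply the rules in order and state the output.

xevejuajife

Rule 1 (degemination): /vv/ is a geminate; the first /v/ deletes. /jj/ is a geminate; the first /j/ deletes. /xevvejjuajif/ → xevejuajif.
Rule 2 (pre-rhotic lowering): no segment meets the environment; /xevejuajif/ is unchanged.
Rule 3 (final e-epenthesis): the form ends in the consonant /f/, so [e] is inserted word-finally. /xevejuajif/ → xevejuajife.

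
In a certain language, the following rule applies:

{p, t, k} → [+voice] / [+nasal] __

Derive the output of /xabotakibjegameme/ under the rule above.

xabotakibjegameme

No segment of /xabotakibjegameme/ meets the structural description of the rule, so the form surfaces unchanged.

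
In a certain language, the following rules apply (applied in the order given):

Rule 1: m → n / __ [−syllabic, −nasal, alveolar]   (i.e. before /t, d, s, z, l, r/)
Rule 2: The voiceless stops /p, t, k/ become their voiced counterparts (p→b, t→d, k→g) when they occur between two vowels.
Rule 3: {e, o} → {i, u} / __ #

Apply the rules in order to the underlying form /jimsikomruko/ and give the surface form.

Rule 1 (nasal place assimilation): /m/ precedes the alveolar consonant /s/, so it assimilates in place to [n]. /m/ precedes the alveolar consonant /r/, so it assimilates in place to [n]. /jimsikomruko/ → jinsikonruko.
Rule 2 (intervocalic voicing): /k/ is a voiceless stop between vowels /i/ and /o/, so it voices to [g]. /k/ is a voiceless stop between vowels /u/ and /o/, so it voices to [g]. /jinsikonruko/ → jinsigonrugo.
Rule 3 (final vowel raising): /o/ is a mid vowel in word-final position, so it raises to [u]. /jinsigonrugo/ → jinsigonrugu.

jinsigonrugu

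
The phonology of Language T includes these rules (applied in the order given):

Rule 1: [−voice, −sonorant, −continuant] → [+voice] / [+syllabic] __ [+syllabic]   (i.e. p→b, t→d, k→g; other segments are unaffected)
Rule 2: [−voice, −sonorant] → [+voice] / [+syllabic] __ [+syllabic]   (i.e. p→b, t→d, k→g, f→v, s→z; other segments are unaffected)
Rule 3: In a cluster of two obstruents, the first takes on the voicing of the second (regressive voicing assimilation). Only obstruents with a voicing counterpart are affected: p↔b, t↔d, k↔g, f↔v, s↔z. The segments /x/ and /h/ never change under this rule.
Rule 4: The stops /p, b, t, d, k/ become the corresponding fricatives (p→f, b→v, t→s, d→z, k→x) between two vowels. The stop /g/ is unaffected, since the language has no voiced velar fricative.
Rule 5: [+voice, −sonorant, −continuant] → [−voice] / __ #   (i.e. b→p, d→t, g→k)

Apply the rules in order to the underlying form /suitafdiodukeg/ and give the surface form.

suizavdiozugek

Rule 1 (intervocalic voicing): /t/ is a voiceless stop between vowels /i/ and /a/, so it voices to [d]. /k/ is a voiceless stop between vowels /u/ and /e/, so it voices to [g]. /suitafdiodukeg/ → suidafdiodugeg.
Rule 2 (intervocalic voicing): no segment meets the environment; /suidafdiodugeg/ is unchanged.
Rule 3 (regressive voicing assimilation): /f/ precedes the voiced obstruent /d/, so it voices to [v] by assimilation. /suidafdiodugeg/ → suidavdiodugeg.
Rule 4 (intervocalic spirantization): /d/ is a stop between vowels /i/ and /a/, so it spirantizes to the fricative [z]. /d/ is a stop between vowels /o/ and /u/, so it spirantizes to the fricative [z]. /suidavdiodugeg/ → suizavdiozugeg.
Rule 5 (final devoicing): /g/ is a voiced stop in word-final position, so it devoices to [k]. /suizavdiozugeg/ → suizavdiozugek.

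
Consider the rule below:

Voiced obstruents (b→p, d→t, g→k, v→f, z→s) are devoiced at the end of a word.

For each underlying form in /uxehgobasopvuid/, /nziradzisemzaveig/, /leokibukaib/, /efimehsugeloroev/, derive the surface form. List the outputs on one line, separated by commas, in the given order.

/uxehgobasopvuid/: /d/ is a voiced obstruent in word-final position, so it devoices to [t]. → [uxehgobasopvuit].
/nziradzisemzaveig/: /g/ is a voiced obstruent in word-final position, so it devoices to [k]. → [nziradzisemzaveik].
/leokibukaib/: /b/ is a voiced obstruent in word-final position, so it devoices to [p]. → [leokibukaip].
/efimehsugeloroev/: /v/ is a voiced obstruent in word-final position, so it devoices to [f]. → [efimehsugeloroef].

uxehgobasopvuit, nziradzisemzaveik, leokibukaip, efimehsugeloroef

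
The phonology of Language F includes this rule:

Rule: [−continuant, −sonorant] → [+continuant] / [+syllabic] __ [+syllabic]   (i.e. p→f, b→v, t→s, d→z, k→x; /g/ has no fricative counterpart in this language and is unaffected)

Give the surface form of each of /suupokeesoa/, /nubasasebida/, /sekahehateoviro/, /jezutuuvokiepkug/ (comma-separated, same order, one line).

/suupokeesoa/: /p/ is a stop between vowels /u/ and /o/, so it spirantizes to the fricative [f]. /k/ is a stop between vowels /o/ and /e/, so it spirantizes to the fricative [x]. → [suufoxeesoa].
/nubasasebida/: /b/ is a stop between vowels /u/ and /a/, so it spirantizes to the fricative [v]. /b/ is a stop between vowels /e/ and /i/, so it spirantizes to the fricative [v]. /d/ is a stop between vowels /i/ and /a/, so it spirantizes to the fricative [z]. → [nuvasaseviza].
/sekahehateoviro/: /k/ is a stop between vowels /e/ and /a/, so it spirantizes to the fricative [x]. /t/ is a stop between vowels /a/ and /e/, so it spirantizes to the fricative [s]. → [sexahehaseoviro].
/jezutuuvokiepkug/: /t/ is a stop between vowels /u/ and /u/, so it spirantizes to the fricative [s]. /k/ is a stop between vowels /o/ and /i/, so it spirantizes to the fricative [x]. → [jezusuuvoxiepkug].

suufoxeesoa, nuvasaseviza, sexahehaseoviro, jezusuuvoxiepkug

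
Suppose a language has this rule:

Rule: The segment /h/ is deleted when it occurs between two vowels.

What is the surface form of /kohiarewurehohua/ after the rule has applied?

/h/ occurs between vowels /o/ and /i/, so it deletes.
/h/ occurs between vowels /e/ and /o/, so it deletes.
/h/ occurs between vowels /o/ and /u/, so it deletes.
Surface form: [koiarewureoua].

koiarewureoua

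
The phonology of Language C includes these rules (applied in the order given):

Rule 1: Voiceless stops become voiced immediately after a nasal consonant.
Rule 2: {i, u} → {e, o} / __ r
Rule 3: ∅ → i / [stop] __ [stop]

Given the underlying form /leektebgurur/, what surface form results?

Rule 1 (post-nasal voicing): no segment meets the environment; /leektebgurur/ is unchanged.
Rule 2 (pre-rhotic lowering): /u/ is a high vowel immediately before /r/, so it lowers to [o]. /u/ is a high vowel immediately before /r/, so it lowers to [o]. /leektebgurur/ → leektebgoror.
Rule 3 (stop-cluster i-epenthesis): /k/ and /t/ form a stop–stop cluster, so [i] is inserted between them. /b/ and /g/ form a stop–stop cluster, so [i] is inserted between them. /leektebgoror/ → leekitebigoror.

leekitebigoror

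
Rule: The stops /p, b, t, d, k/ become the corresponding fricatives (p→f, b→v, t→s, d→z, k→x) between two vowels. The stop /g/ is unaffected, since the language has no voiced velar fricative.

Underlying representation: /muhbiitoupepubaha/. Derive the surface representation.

muhbiisoufefuvaha

Scanning /muhbiitoupepubaha/: /b/ at position 4 is not in the conditioning environment; /t/ is a stop between vowels /i/ and /o/, so it spirantizes to the fricative [s]; /p/ is a stop between vowels /u/ and /e/, so it spirantizes to the fricative [f]; /p/ is a stop between vowels /e/ and /u/, so it spirantizes to the fricative [f]; /b/ is a stop between vowels /u/ and /a/, so it spirantizes to the fricative [v].
Result: [muhbiisoufefuvaha].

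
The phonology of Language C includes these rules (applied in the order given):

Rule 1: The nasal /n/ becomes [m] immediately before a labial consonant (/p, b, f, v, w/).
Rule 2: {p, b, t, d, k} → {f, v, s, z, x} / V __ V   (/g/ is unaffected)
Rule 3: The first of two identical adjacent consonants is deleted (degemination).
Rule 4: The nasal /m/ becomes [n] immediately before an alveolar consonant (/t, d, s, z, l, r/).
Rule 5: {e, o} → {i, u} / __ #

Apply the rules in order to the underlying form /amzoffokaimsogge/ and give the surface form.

anzofoxainsogi

Rule 1 (nasal place assimilation): no segment meets the environment; /amzoffokaimsogge/ is unchanged.
Rule 2 (intervocalic spirantization): /k/ is a stop between vowels /o/ and /a/, so it spirantizes to the fricative [x]. /amzoffokaimsogge/ → amzoffoxaimsogge.
Rule 3 (degemination): /ff/ is a geminate; the first /f/ deletes. /gg/ is a geminate; the first /g/ deletes. /amzoffoxaimsogge/ → amzofoxaimsoge.
Rule 4 (nasal place assimilation): /m/ precedes the alveolar consonant /z/, so it assimilates in place to [n]. /m/ precedes the alveolar consonant /s/, so it assimilates in place to [n]. /amzofoxaimsoge/ → anzofoxainsoge.
Rule 5 (final vowel raising): /e/ is a mid vowel in word-final position, so it raises to [i]. /anzofoxainsoge/ → anzofoxainsogi.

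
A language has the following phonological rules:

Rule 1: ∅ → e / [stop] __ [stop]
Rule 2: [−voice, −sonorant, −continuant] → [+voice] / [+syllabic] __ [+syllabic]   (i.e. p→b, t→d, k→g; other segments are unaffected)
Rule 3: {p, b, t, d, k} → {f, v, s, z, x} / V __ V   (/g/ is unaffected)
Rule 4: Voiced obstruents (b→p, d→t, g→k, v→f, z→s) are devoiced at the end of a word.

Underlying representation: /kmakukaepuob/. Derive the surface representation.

Rule 1 (stop-cluster e-epenthesis): no segment meets the environment; /kmakukaepuob/ is unchanged.
Rule 2 (intervocalic voicing): /k/ is a voiceless stop between vowels /a/ and /u/, so it voices to [g]. /k/ is a voiceless stop between vowels /u/ and /a/, so it voices to [g]. /p/ is a voiceless stop between vowels /e/ and /u/, so it voices to [b]. /kmakukaepuob/ → kmagugaebuob.
Rule 3 (intervocalic spirantization): /b/ is a stop between vowels /e/ and /u/, so it spirantizes to the fricative [v]. /kmagugaebuob/ → kmagugaevuob.
Rule 4 (final devoicing): /b/ is a voiced obstruent in word-final position, so it devoices to [p]. /kmagugaevuob/ → kmagugaevuop.

kmagugaevuop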